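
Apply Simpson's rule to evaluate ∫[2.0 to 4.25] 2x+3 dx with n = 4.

f(x) = 2x+3
a = 2.0, b = 4.25, n = 4
h = (b - a)/n = 0.562500

Simpson's rule: (h/3)[f(x₀) + 4f(x₁) + 2f(x₂) + ... + f(xₙ)]

x_0 = 2.0000, f(x_0) = 7.000000, coefficient = 1
x_1 = 2.5625, f(x_1) = 8.125000, coefficient = 4
x_2 = 3.1250, f(x_2) = 9.250000, coefficient = 2
x_3 = 3.6875, f(x_3) = 10.375000, coefficient = 4
x_4 = 4.2500, f(x_4) = 11.500000, coefficient = 1

I ≈ (0.562500/3) × 111.000000 = 20.812500
Exact value: 20.812500
Error: 0.000000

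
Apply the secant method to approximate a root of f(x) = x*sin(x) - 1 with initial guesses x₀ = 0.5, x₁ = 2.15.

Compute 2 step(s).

f(x) = x*sin(x) - 1
x₀ = 0.5, x₁ = 2.15

Secant formula: x_{n+1} = x_n - f(x_n)(x_n - x_{n-1})/(f(x_n) - f(x_{n-1}))

Iteration 1:
  f(0.500000) = -0.760287
  f(2.150000) = 0.799332
  x_2 = 2.150000 - 0.799332×(2.150000 - 0.500000)/(0.799332 - (-0.760287))
       = 1.304346
Iteration 2:
  f(2.150000) = 0.799332
  f(1.304346) = 0.258318
  x_3 = 1.304346 - 0.258318×(1.304346 - 2.150000)/(0.258318 - 0.799332)
       = 0.900572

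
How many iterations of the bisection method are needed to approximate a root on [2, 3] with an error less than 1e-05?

We need (b-a)/2^n ≤ 1e-05
(3 - 2)/2^n ≤ 1e-05
1/2^n ≤ 1e-05
2^n ≥ 100000
n ≥ log₂(100000) = 16.61
n ≥ 17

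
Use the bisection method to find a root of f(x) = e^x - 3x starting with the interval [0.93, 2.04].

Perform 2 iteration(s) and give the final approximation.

f(x) = e^x - 3x
Initial interval: [0.93, 2.04]

Iteration 1:
  c_1 = (0.930000 + 2.040000)/2 = 1.485000
  f(c_1) = f(1.485000) = -0.040035
  f(a) × f(c) ≥ 0, new interval: [1.485000, 2.040000]
Iteration 2:
  c_2 = (1.485000 + 2.040000)/2 = 1.762500
  f(c_2) = f(1.762500) = 0.539487
  f(a) × f(c) < 0, new interval: [1.485000, 1.762500]

After 2 iteration(s), the approximation is c_2 = 1.762500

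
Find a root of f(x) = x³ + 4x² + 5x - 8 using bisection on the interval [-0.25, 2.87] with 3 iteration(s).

f(x) = x³ + 4x² + 5x - 8
Initial interval: [-0.25, 2.87]

Iteration 1:
  c_1 = (-0.250000 + 2.870000)/2 = 1.310000
  f(c_1) = f(1.310000) = 7.662491
  f(a) × f(c) < 0, new interval: [-0.250000, 1.310000]
Iteration 2:
  c_2 = (-0.250000 + 1.310000)/2 = 0.530000
  f(c_2) = f(0.530000) = -4.077523
  f(a) × f(c) ≥ 0, new interval: [0.530000, 1.310000]
Iteration 3:
  c_3 = (0.530000 + 1.310000)/2 = 0.920000
  f(c_3) = f(0.920000) = 0.764288
  f(a) × f(c) < 0, new interval: [0.530000, 0.920000]

After 3 iteration(s), the approximation is c_3 = 0.920000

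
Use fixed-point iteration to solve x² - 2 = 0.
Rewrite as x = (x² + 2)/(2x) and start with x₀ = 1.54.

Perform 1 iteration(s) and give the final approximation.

Equation: x² - 2 = 0
Fixed-point form: x = (x² + 2)/(2x)
x₀ = 1.54

x_1 = g(1.540000) = 1.419351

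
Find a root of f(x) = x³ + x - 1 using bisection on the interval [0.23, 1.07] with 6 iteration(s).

f(x) = x³ + x - 1
Initial interval: [0.23, 1.07]

Iteration 1:
  c_1 = (0.230000 + 1.070000)/2 = 0.650000
  f(c_1) = f(0.650000) = -0.075375
  f(a) × f(c) ≥ 0, new interval: [0.650000, 1.070000]
Iteration 2:
  c_2 = (0.650000 + 1.070000)/2 = 0.860000
  f(c_2) = f(0.860000) = 0.496056
  f(a) × f(c) < 0, new interval: [0.650000, 0.860000]
Iteration 3:
  c_3 = (0.650000 + 0.860000)/2 = 0.755000
  f(c_3) = f(0.755000) = 0.185369
  f(a) × f(c) < 0, new interval: [0.650000, 0.755000]
Iteration 4:
  c_4 = (0.650000 + 0.755000)/2 = 0.702500
  f(c_4) = f(0.702500) = 0.049188
  f(a) × f(c) < 0, new interval: [0.650000, 0.702500]
Iteration 5:
  c_5 = (0.650000 + 0.702500)/2 = 0.676250
  f(c_5) = f(0.676250) = -0.014491
  f(a) × f(c) ≥ 0, new interval: [0.676250, 0.702500]
Iteration 6:
  c_6 = (0.676250 + 0.702500)/2 = 0.689375
  f(c_6) = f(0.689375) = 0.016992
  f(a) × f(c) < 0, new interval: [0.676250, 0.689375]

After 6 iteration(s), the approximation is c_6 = 0.689375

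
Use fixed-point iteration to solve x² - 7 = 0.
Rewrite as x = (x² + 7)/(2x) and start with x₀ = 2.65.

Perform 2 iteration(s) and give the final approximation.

Equation: x² - 7 = 0
Fixed-point form: x = (x² + 7)/(2x)
x₀ = 2.65

x_1 = g(2.650000) = 2.645755
x_2 = g(2.645755) = 2.645751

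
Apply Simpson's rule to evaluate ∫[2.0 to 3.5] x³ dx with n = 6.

f(x) = x³
a = 2.0, b = 3.5, n = 6
h = (b - a)/n = 0.250000

Simpson's rule: (h/3)[f(x₀) + 4f(x₁) + 2f(x₂) + ... + f(xₙ)]

x_0 = 2.0000, f(x_0) = 8.000000, coefficient = 1
x_1 = 2.2500, f(x_1) = 11.390625, coefficient = 4
x_2 = 2.5000, f(x_2) = 15.625000, coefficient = 2
x_3 = 2.7500, f(x_3) = 20.796875, coefficient = 4
x_4 = 3.0000, f(x_4) = 27.000000, coefficient = 2
x_5 = 3.2500, f(x_5) = 34.328125, coefficient = 4
x_6 = 3.5000, f(x_6) = 42.875000, coefficient = 1

I ≈ (0.250000/3) × 402.187500 = 33.515625
Exact value: 33.515625
Error: 0.000000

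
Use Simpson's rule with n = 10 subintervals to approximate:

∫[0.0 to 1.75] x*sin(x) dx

f(x) = x*sin(x)
a = 0.0, b = 1.75, n = 10
h = (b - a)/n = 0.175000

Simpson's rule: (h/3)[f(x₀) + 4f(x₁) + 2f(x₂) + ... + f(xₙ)]

x_0 = 0.0000, f(x_0) = 0.000000, coefficient = 1
x_1 = 0.1750, f(x_1) = 0.030469, coefficient = 4
x_2 = 0.3500, f(x_2) = 0.120014, coefficient = 2
x_3 = 0.5250, f(x_3) = 0.263137, coefficient = 4
x_4 = 0.7000, f(x_4) = 0.450952, coefficient = 2
x_5 = 0.8750, f(x_5) = 0.671601, coefficient = 4
x_6 = 1.0500, f(x_6) = 0.910794, coefficient = 2
x_7 = 1.2250, f(x_7) = 1.152487, coefficient = 4
x_8 = 1.4000, f(x_8) = 1.379630, coefficient = 2
x_9 = 1.5750, f(x_9) = 1.574986, coefficient = 4
x_10 = 1.7500, f(x_10) = 1.721975, coefficient = 1

I ≈ (0.175000/3) × 22.215475 = 1.295903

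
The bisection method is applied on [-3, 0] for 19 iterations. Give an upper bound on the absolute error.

Bisection error bound: |error| ≤ (b-a)/2^n
|error| ≤ (0 - (-3))/2^19 = 3/2^19
|error| ≤ 0.0000057220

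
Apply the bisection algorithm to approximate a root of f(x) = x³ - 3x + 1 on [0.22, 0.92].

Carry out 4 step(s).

f(x) = x³ - 3x + 1
Initial interval: [0.22, 0.92]

Iteration 1:
  c_1 = (0.220000 + 0.920000)/2 = 0.570000
  f(c_1) = f(0.570000) = -0.524807
  f(a) × f(c) < 0, new interval: [0.220000, 0.570000]
Iteration 2:
  c_2 = (0.220000 + 0.570000)/2 = 0.395000
  f(c_2) = f(0.395000) = -0.123370
  f(a) × f(c) < 0, new interval: [0.220000, 0.395000]
Iteration 3:
  c_3 = (0.220000 + 0.395000)/2 = 0.307500
  f(c_3) = f(0.307500) = 0.106576
  f(a) × f(c) ≥ 0, new interval: [0.307500, 0.395000]
Iteration 4:
  c_4 = (0.307500 + 0.395000)/2 = 0.351250
  f(c_4) = f(0.351250) = -0.010414
  f(a) × f(c) < 0, new interval: [0.307500, 0.351250]

After 4 iteration(s), the approximation is c_4 = 0.351250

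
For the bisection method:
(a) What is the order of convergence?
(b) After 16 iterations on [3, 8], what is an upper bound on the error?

(a) Bisection has linear (order 1) convergence; the error is halved each step.

(b) Error bound = (b-a)/2^n = (8 - 3)/2^{16}
    = 5/2^{16}

(a) 1 (linear); (b) error ≤ 7.63e-05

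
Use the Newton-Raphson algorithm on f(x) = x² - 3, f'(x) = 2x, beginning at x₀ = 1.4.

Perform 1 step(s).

f(x) = x² - 3
f'(x) = 2x
x₀ = 1.4

Newton-Raphson formula: x_{n+1} = x_n - f(x_n)/f'(x_n)

Iteration 1:
  f(1.400000) = -1.040000
  f'(1.400000) = 2.800000
  x_1 = 1.400000 - (-1.040000)/2.800000 = 1.771429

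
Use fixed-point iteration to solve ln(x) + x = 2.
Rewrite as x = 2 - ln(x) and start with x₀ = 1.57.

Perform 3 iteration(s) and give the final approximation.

Equation: ln(x) + x = 2
Fixed-point form: x = 2 - ln(x)
x₀ = 1.57

x_1 = g(1.570000) = 1.548924
x_2 = g(1.548924) = 1.562439
x_3 = g(1.562439) = 1.553752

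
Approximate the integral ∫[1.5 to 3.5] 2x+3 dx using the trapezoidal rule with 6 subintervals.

f(x) = 2x+3
a = 1.5, b = 3.5, n = 6
h = (b - a)/n = 0.333333

Trapezoidal rule: (h/2)[f(x₀) + 2f(x₁) + 2f(x₂) + ... + f(xₙ)]

x_0 = 1.5000, f(x_0) = 6.000000, coefficient = 1
x_1 = 1.8333, f(x_1) = 6.666667, coefficient = 2
x_2 = 2.1667, f(x_2) = 7.333333, coefficient = 2
x_3 = 2.5000, f(x_3) = 8.000000, coefficient = 2
x_4 = 2.8333, f(x_4) = 8.666667, coefficient = 2
x_5 = 3.1667, f(x_5) = 9.333333, coefficient = 2
x_6 = 3.5000, f(x_6) = 10.000000, coefficient = 1

I ≈ (0.333333/2) × 96.000000 = 16.000000
Exact value: 16.000000
Error: 0.000000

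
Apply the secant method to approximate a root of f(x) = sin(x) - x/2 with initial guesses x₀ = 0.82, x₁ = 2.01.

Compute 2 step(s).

f(x) = sin(x) - x/2
x₀ = 0.82, x₁ = 2.01

Secant formula: x_{n+1} = x_n - f(x_n)(x_n - x_{n-1})/(f(x_n) - f(x_{n-1}))

Iteration 1:
  f(0.820000) = 0.321146
  f(2.010000) = -0.099909
  x_2 = 2.010000 - (-0.099909)×(2.010000 - 0.820000)/(-0.099909 - 0.321146)
       = 1.727633
Iteration 2:
  f(2.010000) = -0.099909
  f(1.727633) = 0.123910
  x_3 = 1.727633 - 0.123910×(1.727633 - 2.010000)/(0.123910 - (-0.099909))
       = 1.883956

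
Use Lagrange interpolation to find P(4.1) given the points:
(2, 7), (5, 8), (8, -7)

Lagrange interpolation formula:
P(x) = Σ yᵢ × Lᵢ(x)
where Lᵢ(x) = Π_{j≠i} (x - xⱼ)/(xᵢ - xⱼ)

L_0(4.1) = (4.1 - 5)/(2 - 5) × (4.1 - 8)/(2 - 8) = 0.195000
L_1(4.1) = (4.1 - 2)/(5 - 2) × (4.1 - 8)/(5 - 8) = 0.910000
L_2(4.1) = (4.1 - 2)/(8 - 2) × (4.1 - 5)/(8 - 5) = -0.105000

P(4.1) = 7×L_0(4.1) + 8×L_1(4.1) + (-7)×L_2(4.1)
P(4.1) = 9.380000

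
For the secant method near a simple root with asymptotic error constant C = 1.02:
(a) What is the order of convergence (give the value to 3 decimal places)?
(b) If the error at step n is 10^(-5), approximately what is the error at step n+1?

(a) Secant method has superlinear convergence with order φ = (1+√5)/2 ≈ 1.618.
    This means |e_{n+1}| ≈ C|e_n|^1.618.

(b) With |e_n| = 10^(-5) and C = 1.02:
    |e_{n+1}| ≈ 1.02 × (10^(-5))^1.618 = 1.02 × 10^(-8.09)

(a) ≈ 1.618 (golden ratio); (b) |e_{n+1}| ≈ 8.288e-09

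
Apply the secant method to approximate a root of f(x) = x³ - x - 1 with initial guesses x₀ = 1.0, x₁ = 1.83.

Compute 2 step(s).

f(x) = x³ - x - 1
x₀ = 1.0, x₁ = 1.83

Secant formula: x_{n+1} = x_n - f(x_n)(x_n - x_{n-1})/(f(x_n) - f(x_{n-1}))

Iteration 1:
  f(1.000000) = -1.000000
  f(1.830000) = 3.298487
  x_2 = 1.830000 - 3.298487×(1.830000 - 1.000000)/(3.298487 - (-1.000000))
       = 1.193091
Iteration 2:
  f(1.830000) = 3.298487
  f(1.193091) = -0.494766
  x_3 = 1.193091 - (-0.494766)×(1.193091 - 1.830000)/(-0.494766 - 3.298487)
       = 1.276165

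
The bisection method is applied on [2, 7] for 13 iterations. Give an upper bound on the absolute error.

Bisection error bound: |error| ≤ (b-a)/2^n
|error| ≤ (7 - 2)/2^13 = 5/2^13
|error| ≤ 0.0006103516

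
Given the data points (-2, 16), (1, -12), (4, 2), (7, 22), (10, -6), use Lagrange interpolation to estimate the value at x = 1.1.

Lagrange interpolation formula:
P(x) = Σ yᵢ × Lᵢ(x)
where Lᵢ(x) = Π_{j≠i} (x - xⱼ)/(xᵢ - xⱼ)

L_0(1.1) = (1.1 - 1)/(-2 - 1) × (1.1 - 4)/(-2 - 4) × (1.1 - 7)/(-2 - 7) × (1.1 - 10)/(-2 - 10) = -0.007833
L_1(1.1) = (1.1 - (-2))/(1 - (-2)) × (1.1 - 4)/(1 - 4) × (1.1 - 7)/(1 - 7) × (1.1 - 10)/(1 - 10) = 0.971327
L_2(1.1) = (1.1 - (-2))/(4 - (-2)) × (1.1 - 1)/(4 - 1) × (1.1 - 7)/(4 - 7) × (1.1 - 10)/(4 - 10) = 0.050241
L_3(1.1) = (1.1 - (-2))/(7 - (-2)) × (1.1 - 1)/(7 - 1) × (1.1 - 4)/(7 - 4) × (1.1 - 10)/(7 - 10) = -0.016463
L_4(1.1) = (1.1 - (-2))/(10 - (-2)) × (1.1 - 1)/(10 - 1) × (1.1 - 4)/(10 - 4) × (1.1 - 7)/(10 - 7) = 0.002728

P(1.1) = 16×L_0(1.1) + (-12)×L_1(1.1) + 2×L_2(1.1) + 22×L_3(1.1) + (-6)×L_4(1.1)
P(1.1) = -12.059334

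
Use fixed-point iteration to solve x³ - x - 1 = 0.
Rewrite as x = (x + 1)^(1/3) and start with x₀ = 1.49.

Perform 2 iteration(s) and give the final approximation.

Equation: x³ - x - 1 = 0
Fixed-point form: x = (x + 1)^(1/3)
x₀ = 1.49

x_1 = g(1.490000) = 1.355397
x_2 = g(1.355397) = 1.330520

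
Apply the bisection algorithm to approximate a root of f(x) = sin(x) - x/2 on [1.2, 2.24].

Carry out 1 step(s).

f(x) = sin(x) - x/2
Initial interval: [1.2, 2.24]

Iteration 1:
  c_1 = (1.200000 + 2.240000)/2 = 1.720000
  f(c_1) = f(1.720000) = 0.128890
  f(a) × f(c) ≥ 0, new interval: [1.720000, 2.240000]

After 1 iteration(s), the approximation is c_1 = 1.720000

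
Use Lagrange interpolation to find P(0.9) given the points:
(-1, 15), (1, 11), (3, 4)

Lagrange interpolation formula:
P(x) = Σ yᵢ × Lᵢ(x)
where Lᵢ(x) = Π_{j≠i} (x - xⱼ)/(xᵢ - xⱼ)

L_0(0.9) = (0.9 - 1)/(-1 - 1) × (0.9 - 3)/(-1 - 3) = 0.026250
L_1(0.9) = (0.9 - (-1))/(1 - (-1)) × (0.9 - 3)/(1 - 3) = 0.997500
L_2(0.9) = (0.9 - (-1))/(3 - (-1)) × (0.9 - 1)/(3 - 1) = -0.023750

P(0.9) = 15×L_0(0.9) + 11×L_1(0.9) + 4×L_2(0.9)
P(0.9) = 11.271250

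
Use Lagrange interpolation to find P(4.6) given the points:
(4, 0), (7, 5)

Lagrange interpolation formula:
P(x) = Σ yᵢ × Lᵢ(x)
where Lᵢ(x) = Π_{j≠i} (x - xⱼ)/(xᵢ - xⱼ)

L_0(4.6) = (4.6 - 7)/(4 - 7) = 0.800000
L_1(4.6) = (4.6 - 4)/(7 - 4) = 0.200000

P(4.6) = 0×L_0(4.6) + 5×L_1(4.6)
P(4.6) = 1.000000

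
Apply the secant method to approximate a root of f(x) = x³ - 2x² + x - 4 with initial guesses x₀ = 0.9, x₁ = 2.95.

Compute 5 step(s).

f(x) = x³ - 2x² + x - 4
x₀ = 0.9, x₁ = 2.95

Secant formula: x_{n+1} = x_n - f(x_n)(x_n - x_{n-1})/(f(x_n) - f(x_{n-1}))

Iteration 1:
  f(0.900000) = -3.991000
  f(2.950000) = 7.217375
  x_2 = 2.950000 - 7.217375×(2.950000 - 0.900000)/(7.217375 - (-3.991000))
       = 1.629950
Iteration 2:
  f(2.950000) = 7.217375
  f(1.629950) = -3.353176
  x_3 = 1.629950 - (-3.353176)×(1.629950 - 2.950000)/(-3.353176 - 7.217375)
       = 2.048694
Iteration 3:
  f(1.629950) = -3.353176
  f(2.048694) = -1.746928
  x_4 = 2.048694 - (-1.746928)×(2.048694 - 1.629950)/(-1.746928 - (-3.353176))
       = 2.504114
Iteration 4:
  f(2.048694) = -1.746928
  f(2.504114) = 1.665205
  x_5 = 2.504114 - 1.665205×(2.504114 - 2.048694)/(1.665205 - (-1.746928))
       = 2.281858
Iteration 5:
  f(2.504114) = 1.665205
  f(2.281858) = -0.250542
  x_6 = 2.281858 - (-0.250542)×(2.281858 - 2.504114)/(-0.250542 - 1.665205)
       = 2.310925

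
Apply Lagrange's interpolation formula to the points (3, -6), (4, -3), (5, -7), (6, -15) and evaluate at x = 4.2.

Lagrange interpolation formula:
P(x) = Σ yᵢ × Lᵢ(x)
where Lᵢ(x) = Π_{j≠i} (x - xⱼ)/(xᵢ - xⱼ)

L_0(4.2) = (4.2 - 4)/(3 - 4) × (4.2 - 5)/(3 - 5) × (4.2 - 6)/(3 - 6) = -0.048000
L_1(4.2) = (4.2 - 3)/(4 - 3) × (4.2 - 5)/(4 - 5) × (4.2 - 6)/(4 - 6) = 0.864000
L_2(4.2) = (4.2 - 3)/(5 - 3) × (4.2 - 4)/(5 - 4) × (4.2 - 6)/(5 - 6) = 0.216000
L_3(4.2) = (4.2 - 3)/(6 - 3) × (4.2 - 4)/(6 - 4) × (4.2 - 5)/(6 - 5) = -0.032000

P(4.2) = (-6)×L_0(4.2) + (-3)×L_1(4.2) + (-7)×L_2(4.2) + (-15)×L_3(4.2)
P(4.2) = -3.336000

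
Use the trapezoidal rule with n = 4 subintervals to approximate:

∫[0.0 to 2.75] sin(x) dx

f(x) = sin(x)
a = 0.0, b = 2.75, n = 4
h = (b - a)/n = 0.687500

Trapezoidal rule: (h/2)[f(x₀) + 2f(x₁) + 2f(x₂) + ... + f(xₙ)]

x_0 = 0.0000, f(x_0) = 0.000000, coefficient = 1
x_1 = 0.6875, f(x_1) = 0.634607, coefficient = 2
x_2 = 1.3750, f(x_2) = 0.980893, coefficient = 2
x_3 = 2.0625, f(x_3) = 0.881530, coefficient = 2
x_4 = 2.7500, f(x_4) = 0.381661, coefficient = 1

I ≈ (0.687500/2) × 5.375721 = 1.847904
Exact value: 1.924302
Error: 0.076398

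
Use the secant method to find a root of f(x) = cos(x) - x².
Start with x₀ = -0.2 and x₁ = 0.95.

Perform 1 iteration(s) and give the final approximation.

f(x) = cos(x) - x²
x₀ = -0.2, x₁ = 0.95

Secant formula: x_{n+1} = x_n - f(x_n)(x_n - x_{n-1})/(f(x_n) - f(x_{n-1}))

Iteration 1:
  f(-0.200000) = 0.940067
  f(0.950000) = -0.320817
  x_2 = 0.950000 - (-0.320817)×(0.950000 - (-0.200000))/(-0.320817 - 0.940067)
       = 0.657396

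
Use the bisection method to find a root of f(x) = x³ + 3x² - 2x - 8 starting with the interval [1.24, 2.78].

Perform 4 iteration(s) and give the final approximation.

f(x) = x³ + 3x² - 2x - 8
Initial interval: [1.24, 2.78]

Iteration 1:
  c_1 = (1.240000 + 2.780000)/2 = 2.010000
  f(c_1) = f(2.010000) = 8.220901
  f(a) × f(c) < 0, new interval: [1.240000, 2.010000]
Iteration 2:
  c_2 = (1.240000 + 2.010000)/2 = 1.625000
  f(c_2) = f(1.625000) = 0.962891
  f(a) × f(c) < 0, new interval: [1.240000, 1.625000]
Iteration 3:
  c_3 = (1.240000 + 1.625000)/2 = 1.432500
  f(c_3) = f(1.432500) = -1.769261
  f(a) × f(c) ≥ 0, new interval: [1.432500, 1.625000]
Iteration 4:
  c_4 = (1.432500 + 1.625000)/2 = 1.528750
  f(c_4) = f(1.528750) = -0.473465
  f(a) × f(c) ≥ 0, new interval: [1.528750, 1.625000]

After 4 iteration(s), the approximation is c_4 = 1.528750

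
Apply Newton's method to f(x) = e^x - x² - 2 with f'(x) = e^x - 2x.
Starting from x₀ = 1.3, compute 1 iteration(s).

f(x) = e^x - x² - 2
f'(x) = e^x - 2x
x₀ = 1.3

Newton-Raphson formula: x_{n+1} = x_n - f(x_n)/f'(x_n)

Iteration 1:
  f(1.300000) = -0.020703
  f'(1.300000) = 1.069297
  x_1 = 1.300000 - (-0.020703)/1.069297 = 1.319362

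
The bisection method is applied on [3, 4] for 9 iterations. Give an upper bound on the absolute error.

Bisection error bound: |error| ≤ (b-a)/2^n
|error| ≤ (4 - 3)/2^9 = 1/2^9
|error| ≤ 0.0019531250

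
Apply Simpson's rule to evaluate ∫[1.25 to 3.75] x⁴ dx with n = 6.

f(x) = x⁴
a = 1.25, b = 3.75, n = 6
h = (b - a)/n = 0.416667

Simpson's rule: (h/3)[f(x₀) + 4f(x₁) + 2f(x₂) + ... + f(xₙ)]

x_0 = 1.2500, f(x_0) = 2.441406, coefficient = 1
x_1 = 1.6667, f(x_1) = 7.716049, coefficient = 4
x_2 = 2.0833, f(x_2) = 18.838011, coefficient = 2
x_3 = 2.5000, f(x_3) = 39.062500, coefficient = 4
x_4 = 2.9167, f(x_4) = 72.368104, coefficient = 2
x_5 = 3.3333, f(x_5) = 123.456790, coefficient = 4
x_6 = 3.7500, f(x_6) = 197.753906, coefficient = 1

I ≈ (0.416667/3) × 1063.548900 = 147.715125
Exact value: 147.705078
Error: 0.010047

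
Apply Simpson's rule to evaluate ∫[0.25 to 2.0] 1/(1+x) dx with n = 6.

f(x) = 1/(1+x)
a = 0.25, b = 2.0, n = 6
h = (b - a)/n = 0.291667

Simpson's rule: (h/3)[f(x₀) + 4f(x₁) + 2f(x₂) + ... + f(xₙ)]

x_0 = 0.2500, f(x_0) = 0.800000, coefficient = 1
x_1 = 0.5417, f(x_1) = 0.648649, coefficient = 4
x_2 = 0.8333, f(x_2) = 0.545455, coefficient = 2
x_3 = 1.1250, f(x_3) = 0.470588, coefficient = 4
x_4 = 1.4167, f(x_4) = 0.413793, coefficient = 2
x_5 = 1.7083, f(x_5) = 0.369231, coefficient = 4
x_6 = 2.0000, f(x_6) = 0.333333, coefficient = 1

I ≈ (0.291667/3) × 9.005699 = 0.875554
Exact value: 0.875469
Error: 0.000085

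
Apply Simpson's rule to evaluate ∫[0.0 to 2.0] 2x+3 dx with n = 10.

f(x) = 2x+3
a = 0.0, b = 2.0, n = 10
h = (b - a)/n = 0.200000

Simpson's rule: (h/3)[f(x₀) + 4f(x₁) + 2f(x₂) + ... + f(xₙ)]

x_0 = 0.0000, f(x_0) = 3.000000, coefficient = 1
x_1 = 0.2000, f(x_1) = 3.400000, coefficient = 4
x_2 = 0.4000, f(x_2) = 3.800000, coefficient = 2
x_3 = 0.6000, f(x_3) = 4.200000, coefficient = 4
x_4 = 0.8000, f(x_4) = 4.600000, coefficient = 2
x_5 = 1.0000, f(x_5) = 5.000000, coefficient = 4
x_6 = 1.2000, f(x_6) = 5.400000, coefficient = 2
x_7 = 1.4000, f(x_7) = 5.800000, coefficient = 4
x_8 = 1.6000, f(x_8) = 6.200000, coefficient = 2
x_9 = 1.8000, f(x_9) = 6.600000, coefficient = 4
x_10 = 2.0000, f(x_10) = 7.000000, coefficient = 1

I ≈ (0.200000/3) × 150.000000 = 10.000000
Exact value: 10.000000
Error: 0.000000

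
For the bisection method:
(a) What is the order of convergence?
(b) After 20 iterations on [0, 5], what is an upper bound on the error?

(a) Bisection has linear (order 1) convergence; the error is halved each step.

(b) Error bound = (b-a)/2^n = (5 - 0)/2^{20}
    = 5/2^{20}

(a) 1 (linear); (b) error ≤ 4.77e-06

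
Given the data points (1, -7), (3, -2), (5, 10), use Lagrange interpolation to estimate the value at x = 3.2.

Lagrange interpolation formula:
P(x) = Σ yᵢ × Lᵢ(x)
where Lᵢ(x) = Π_{j≠i} (x - xⱼ)/(xᵢ - xⱼ)

L_0(3.2) = (3.2 - 3)/(1 - 3) × (3.2 - 5)/(1 - 5) = -0.045000
L_1(3.2) = (3.2 - 1)/(3 - 1) × (3.2 - 5)/(3 - 5) = 0.990000
L_2(3.2) = (3.2 - 1)/(5 - 1) × (3.2 - 3)/(5 - 3) = 0.055000

P(3.2) = (-7)×L_0(3.2) + (-2)×L_1(3.2) + 10×L_2(3.2)
P(3.2) = -1.115000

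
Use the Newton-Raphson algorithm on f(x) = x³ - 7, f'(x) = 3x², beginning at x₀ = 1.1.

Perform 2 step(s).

f(x) = x³ - 7
f'(x) = 3x²
x₀ = 1.1

Newton-Raphson formula: x_{n+1} = x_n - f(x_n)/f'(x_n)

Iteration 1:
  f(1.100000) = -5.669000
  f'(1.100000) = 3.630000
  x_1 = 1.100000 - (-5.669000)/3.630000 = 2.661708
Iteration 2:
  f(2.661708) = 11.857374
  f'(2.661708) = 21.254068
  x_2 = 2.661708 - 11.857374/21.254068 = 2.103821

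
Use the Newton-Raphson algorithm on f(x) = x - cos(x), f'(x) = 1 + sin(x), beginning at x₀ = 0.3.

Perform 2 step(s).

f(x) = x - cos(x)
f'(x) = 1 + sin(x)
x₀ = 0.3

Newton-Raphson formula: x_{n+1} = x_n - f(x_n)/f'(x_n)

Iteration 1:
  f(0.300000) = -0.655336
  f'(0.300000) = 1.295520
  x_1 = 0.300000 - (-0.655336)/1.295520 = 0.805848
Iteration 2:
  f(0.805848) = 0.113349
  f'(0.805848) = 1.721418
  x_2 = 0.805848 - 0.113349/1.721418 = 0.740002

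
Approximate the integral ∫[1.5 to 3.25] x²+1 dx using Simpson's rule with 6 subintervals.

f(x) = x²+1
a = 1.5, b = 3.25, n = 6
h = (b - a)/n = 0.291667

Simpson's rule: (h/3)[f(x₀) + 4f(x₁) + 2f(x₂) + ... + f(xₙ)]

x_0 = 1.5000, f(x_0) = 3.250000, coefficient = 1
x_1 = 1.7917, f(x_1) = 4.210069, coefficient = 4
x_2 = 2.0833, f(x_2) = 5.340278, coefficient = 2
x_3 = 2.3750, f(x_3) = 6.640625, coefficient = 4
x_4 = 2.6667, f(x_4) = 8.111111, coefficient = 2
x_5 = 2.9583, f(x_5) = 9.751736, coefficient = 4
x_6 = 3.2500, f(x_6) = 11.562500, coefficient = 1

I ≈ (0.291667/3) × 124.125000 = 12.067708
Exact value: 12.067708
Error: 0.000000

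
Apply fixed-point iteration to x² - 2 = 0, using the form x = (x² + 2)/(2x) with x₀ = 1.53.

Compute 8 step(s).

Equation: x² - 2 = 0
Fixed-point form: x = (x² + 2)/(2x)
x₀ = 1.53

x_1 = g(1.530000) = 1.418595
x_2 = g(1.418595) = 1.414220
x_3 = g(1.414220) = 1.414214
x_4 = g(1.414214) = 1.414214
x_5 = g(1.414214) = 1.414214
x_6 = g(1.414214) = 1.414214
x_7 = g(1.414214) = 1.414214
x_8 = g(1.414214) = 1.414214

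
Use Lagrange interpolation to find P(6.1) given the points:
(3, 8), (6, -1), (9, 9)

Lagrange interpolation formula:
P(x) = Σ yᵢ × Lᵢ(x)
where Lᵢ(x) = Π_{j≠i} (x - xⱼ)/(xᵢ - xⱼ)

L_0(6.1) = (6.1 - 6)/(3 - 6) × (6.1 - 9)/(3 - 9) = -0.016111
L_1(6.1) = (6.1 - 3)/(6 - 3) × (6.1 - 9)/(6 - 9) = 0.998889
L_2(6.1) = (6.1 - 3)/(9 - 3) × (6.1 - 6)/(9 - 6) = 0.017222

P(6.1) = 8×L_0(6.1) + (-1)×L_1(6.1) + 9×L_2(6.1)
P(6.1) = -0.972778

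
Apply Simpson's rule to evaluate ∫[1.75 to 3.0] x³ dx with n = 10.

f(x) = x³
a = 1.75, b = 3.0, n = 10
h = (b - a)/n = 0.125000

Simpson's rule: (h/3)[f(x₀) + 4f(x₁) + 2f(x₂) + ... + f(xₙ)]

x_0 = 1.7500, f(x_0) = 5.359375, coefficient = 1
x_1 = 1.8750, f(x_1) = 6.591797, coefficient = 4
x_2 = 2.0000, f(x_2) = 8.000000, coefficient = 2
x_3 = 2.1250, f(x_3) = 9.595703, coefficient = 4
x_4 = 2.2500, f(x_4) = 11.390625, coefficient = 2
x_5 = 2.3750, f(x_5) = 13.396484, coefficient = 4
x_6 = 2.5000, f(x_6) = 15.625000, coefficient = 2
x_7 = 2.6250, f(x_7) = 18.087891, coefficient = 4
x_8 = 2.7500, f(x_8) = 20.796875, coefficient = 2
x_9 = 2.8750, f(x_9) = 23.763672, coefficient = 4
x_10 = 3.0000, f(x_10) = 27.000000, coefficient = 1

I ≈ (0.125000/3) × 429.726562 = 17.905273
Exact value: 17.905273
Error: 0.000000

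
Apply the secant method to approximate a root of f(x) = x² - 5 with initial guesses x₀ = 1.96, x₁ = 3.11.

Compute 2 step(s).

f(x) = x² - 5
x₀ = 1.96, x₁ = 3.11

Secant formula: x_{n+1} = x_n - f(x_n)(x_n - x_{n-1})/(f(x_n) - f(x_{n-1}))

Iteration 1:
  f(1.960000) = -1.158400
  f(3.110000) = 4.672100
  x_2 = 3.110000 - 4.672100×(3.110000 - 1.960000)/(4.672100 - (-1.158400))
       = 2.188481
Iteration 2:
  f(3.110000) = 4.672100
  f(2.188481) = -0.210550
  x_3 = 2.188481 - (-0.210550)×(2.188481 - 3.110000)/(-0.210550 - 4.672100)
       = 2.228219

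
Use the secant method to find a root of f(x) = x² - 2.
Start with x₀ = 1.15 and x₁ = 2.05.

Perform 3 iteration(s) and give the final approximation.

f(x) = x² - 2
x₀ = 1.15, x₁ = 2.05

Secant formula: x_{n+1} = x_n - f(x_n)(x_n - x_{n-1})/(f(x_n) - f(x_{n-1}))

Iteration 1:
  f(1.150000) = -0.677500
  f(2.050000) = 2.202500
  x_2 = 2.050000 - 2.202500×(2.050000 - 1.150000)/(2.202500 - (-0.677500))
       = 1.361719
Iteration 2:
  f(2.050000) = 2.202500
  f(1.361719) = -0.145722
  x_3 = 1.361719 - (-0.145722)×(1.361719 - 2.050000)/(-0.145722 - 2.202500)
       = 1.404431
Iteration 3:
  f(1.361719) = -0.145722
  f(1.404431) = -0.027574
  x_4 = 1.404431 - (-0.027574)×(1.404431 - 1.361719)/(-0.027574 - (-0.145722))
       = 1.414399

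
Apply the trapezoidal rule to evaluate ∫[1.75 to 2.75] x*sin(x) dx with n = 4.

f(x) = x*sin(x)
a = 1.75, b = 2.75, n = 4
h = (b - a)/n = 0.250000

Trapezoidal rule: (h/2)[f(x₀) + 2f(x₁) + 2f(x₂) + ... + f(xₙ)]

x_0 = 1.7500, f(x_0) = 1.721975, coefficient = 1
x_1 = 2.0000, f(x_1) = 1.818595, coefficient = 2
x_2 = 2.2500, f(x_2) = 1.750665, coefficient = 2
x_3 = 2.5000, f(x_3) = 1.496180, coefficient = 2
x_4 = 2.7500, f(x_4) = 1.049568, coefficient = 1

I ≈ (0.250000/2) × 12.902423 = 1.612803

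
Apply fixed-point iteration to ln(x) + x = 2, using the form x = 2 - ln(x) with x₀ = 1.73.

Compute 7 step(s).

Equation: ln(x) + x = 2
Fixed-point form: x = 2 - ln(x)
x₀ = 1.73

x_1 = g(1.730000) = 1.451879
x_2 = g(1.451879) = 1.627142
x_3 = g(1.627142) = 1.513175
x_4 = g(1.513175) = 1.585790
x_5 = g(1.585790) = 1.538917
x_6 = g(1.538917) = 1.568921
x_7 = g(1.568921) = 1.549612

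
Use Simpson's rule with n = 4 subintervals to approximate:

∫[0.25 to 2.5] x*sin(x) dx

f(x) = x*sin(x)
a = 0.25, b = 2.5, n = 4
h = (b - a)/n = 0.562500

Simpson's rule: (h/3)[f(x₀) + 4f(x₁) + 2f(x₂) + ... + f(xₙ)]

x_0 = 0.2500, f(x_0) = 0.061851, coefficient = 1
x_1 = 0.8125, f(x_1) = 0.589882, coefficient = 4
x_2 = 1.3750, f(x_2) = 1.348728, coefficient = 2
x_3 = 1.9375, f(x_3) = 1.808684, coefficient = 4
x_4 = 2.5000, f(x_4) = 1.496180, coefficient = 1

I ≈ (0.562500/3) × 13.849751 = 2.596828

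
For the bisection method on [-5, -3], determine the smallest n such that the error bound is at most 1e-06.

We need (b-a)/2^n ≤ 1e-06
(-3 - (-5))/2^n ≤ 1e-06
2/2^n ≤ 1e-06
2^n ≥ 2000000
n ≥ log₂(2000000) = 20.93
n ≥ 21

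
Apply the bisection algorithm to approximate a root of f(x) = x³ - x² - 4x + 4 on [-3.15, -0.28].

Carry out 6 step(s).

f(x) = x³ - x² - 4x + 4
Initial interval: [-3.15, -0.28]

Iteration 1:
  c_1 = (-3.150000 + (-0.280000))/2 = -1.715000
  f(c_1) = f(-1.715000) = 2.874574
  f(a) × f(c) < 0, new interval: [-3.150000, -1.715000]
Iteration 2:
  c_2 = (-3.150000 + (-1.715000))/2 = -2.432500
  f(c_2) = f(-2.432500) = -6.580296
  f(a) × f(c) ≥ 0, new interval: [-2.432500, -1.715000]
Iteration 3:
  c_3 = (-2.432500 + (-1.715000))/2 = -2.073750
  f(c_3) = f(-2.073750) = -0.923475
  f(a) × f(c) ≥ 0, new interval: [-2.073750, -1.715000]
Iteration 4:
  c_4 = (-2.073750 + (-1.715000))/2 = -1.894375
  f(c_4) = f(-1.894375) = 1.190582
  f(a) × f(c) < 0, new interval: [-2.073750, -1.894375]
Iteration 5:
  c_5 = (-2.073750 + (-1.894375))/2 = -1.984062
  f(c_5) = f(-1.984062) = 0.189476
  f(a) × f(c) < 0, new interval: [-2.073750, -1.984062]
Iteration 6:
  c_6 = (-2.073750 + (-1.984062))/2 = -2.028906
  f(c_6) = f(-2.028906) = -0.352748
  f(a) × f(c) ≥ 0, new interval: [-2.028906, -1.984062]

After 6 iteration(s), the approximation is c_6 = -2.028906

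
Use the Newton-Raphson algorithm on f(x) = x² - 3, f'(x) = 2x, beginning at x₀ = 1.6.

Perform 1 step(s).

f(x) = x² - 3
f'(x) = 2x
x₀ = 1.6

Newton-Raphson formula: x_{n+1} = x_n - f(x_n)/f'(x_n)

Iteration 1:
  f(1.600000) = -0.440000
  f'(1.600000) = 3.200000
  x_1 = 1.600000 - (-0.440000)/3.200000 = 1.737500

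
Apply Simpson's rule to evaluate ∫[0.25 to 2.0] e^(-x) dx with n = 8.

f(x) = e^(-x)
a = 0.25, b = 2.0, n = 8
h = (b - a)/n = 0.218750

Simpson's rule: (h/3)[f(x₀) + 4f(x₁) + 2f(x₂) + ... + f(xₙ)]

x_0 = 0.2500, f(x_0) = 0.778801, coefficient = 1
x_1 = 0.4688, f(x_1) = 0.625784, coefficient = 4
x_2 = 0.6875, f(x_2) = 0.502832, coefficient = 2
x_3 = 0.9062, f(x_3) = 0.404037, coefficient = 4
x_4 = 1.1250, f(x_4) = 0.324652, coefficient = 2
x_5 = 1.3438, f(x_5) = 0.260866, coefficient = 4
x_6 = 1.5625, f(x_6) = 0.209611, coefficient = 2
x_7 = 1.7812, f(x_7) = 0.168427, coefficient = 4
x_8 = 2.0000, f(x_8) = 0.135335, coefficient = 1

I ≈ (0.218750/3) × 8.824781 = 0.643474
Exact value: 0.643465
Error: 0.000008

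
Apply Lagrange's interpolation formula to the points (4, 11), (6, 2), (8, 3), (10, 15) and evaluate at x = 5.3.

Lagrange interpolation formula:
P(x) = Σ yᵢ × Lᵢ(x)
where Lᵢ(x) = Π_{j≠i} (x - xⱼ)/(xᵢ - xⱼ)

L_0(5.3) = (5.3 - 6)/(4 - 6) × (5.3 - 8)/(4 - 8) × (5.3 - 10)/(4 - 10) = 0.185063
L_1(5.3) = (5.3 - 4)/(6 - 4) × (5.3 - 8)/(6 - 8) × (5.3 - 10)/(6 - 10) = 1.031062
L_2(5.3) = (5.3 - 4)/(8 - 4) × (5.3 - 6)/(8 - 6) × (5.3 - 10)/(8 - 10) = -0.267313
L_3(5.3) = (5.3 - 4)/(10 - 4) × (5.3 - 6)/(10 - 6) × (5.3 - 8)/(10 - 8) = 0.051188

P(5.3) = 11×L_0(5.3) + 2×L_1(5.3) + 3×L_2(5.3) + 15×L_3(5.3)
P(5.3) = 4.063688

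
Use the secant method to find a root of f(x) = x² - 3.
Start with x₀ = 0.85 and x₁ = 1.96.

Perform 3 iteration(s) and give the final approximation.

f(x) = x² - 3
x₀ = 0.85, x₁ = 1.96

Secant formula: x_{n+1} = x_n - f(x_n)(x_n - x_{n-1})/(f(x_n) - f(x_{n-1}))

Iteration 1:
  f(0.850000) = -2.277500
  f(1.960000) = 0.841600
  x_2 = 1.960000 - 0.841600×(1.960000 - 0.850000)/(0.841600 - (-2.277500))
       = 1.660498
Iteration 2:
  f(1.960000) = 0.841600
  f(1.660498) = -0.242746
  x_3 = 1.660498 - (-0.242746)×(1.660498 - 1.960000)/(-0.242746 - 0.841600)
       = 1.727546
Iteration 3:
  f(1.660498) = -0.242746
  f(1.727546) = -0.015585
  x_4 = 1.727546 - (-0.015585)×(1.727546 - 1.660498)/(-0.015585 - (-0.242746))
       = 1.732146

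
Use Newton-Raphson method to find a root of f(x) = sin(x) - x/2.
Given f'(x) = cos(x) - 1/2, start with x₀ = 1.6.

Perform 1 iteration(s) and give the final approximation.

f(x) = sin(x) - x/2
f'(x) = cos(x) - 1/2
x₀ = 1.6

Newton-Raphson formula: x_{n+1} = x_n - f(x_n)/f'(x_n)

Iteration 1:
  f(1.600000) = 0.199574
  f'(1.600000) = -0.529200
  x_1 = 1.600000 - 0.199574/(-0.529200) = 1.977124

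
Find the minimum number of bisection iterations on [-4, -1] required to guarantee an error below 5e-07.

We need (b-a)/2^n ≤ 5e-07
(-1 - (-4))/2^n ≤ 5e-07
3/2^n ≤ 5e-07
2^n ≥ 6000000
n ≥ log₂(6000000) = 22.52
n ≥ 23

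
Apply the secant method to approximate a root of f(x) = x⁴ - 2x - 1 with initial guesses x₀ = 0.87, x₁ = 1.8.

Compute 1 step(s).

f(x) = x⁴ - 2x - 1
x₀ = 0.87, x₁ = 1.8

Secant formula: x_{n+1} = x_n - f(x_n)(x_n - x_{n-1})/(f(x_n) - f(x_{n-1}))

Iteration 1:
  f(0.870000) = -2.167102
  f(1.800000) = 5.897600
  x_2 = 1.800000 - 5.897600×(1.800000 - 0.870000)/(5.897600 - (-2.167102))
       = 1.119904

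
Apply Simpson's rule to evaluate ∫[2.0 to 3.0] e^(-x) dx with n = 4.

f(x) = e^(-x)
a = 2.0, b = 3.0, n = 4
h = (b - a)/n = 0.250000

Simpson's rule: (h/3)[f(x₀) + 4f(x₁) + 2f(x₂) + ... + f(xₙ)]

x_0 = 2.0000, f(x_0) = 0.135335, coefficient = 1
x_1 = 2.2500, f(x_1) = 0.105399, coefficient = 4
x_2 = 2.5000, f(x_2) = 0.082085, coefficient = 2
x_3 = 2.7500, f(x_3) = 0.063928, coefficient = 4
x_4 = 3.0000, f(x_4) = 0.049787, coefficient = 1

I ≈ (0.250000/3) × 1.026601 = 0.085550
Exact value: 0.085548
Error: 0.000002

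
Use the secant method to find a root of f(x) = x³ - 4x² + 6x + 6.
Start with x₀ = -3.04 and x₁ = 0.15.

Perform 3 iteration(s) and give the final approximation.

f(x) = x³ - 4x² + 6x + 6
x₀ = -3.04, x₁ = 0.15

Secant formula: x_{n+1} = x_n - f(x_n)(x_n - x_{n-1})/(f(x_n) - f(x_{n-1}))

Iteration 1:
  f(-3.040000) = -77.300864
  f(0.150000) = 6.813375
  x_2 = 0.150000 - 6.813375×(0.150000 - (-3.040000))/(6.813375 - (-77.300864))
       = -0.108395
Iteration 2:
  f(0.150000) = 6.813375
  f(-0.108395) = 5.301361
  x_3 = -0.108395 - 5.301361×(-0.108395 - 0.150000)/(5.301361 - 6.813375)
       = -1.014367
Iteration 3:
  f(-0.108395) = 5.301361
  f(-1.014367) = -5.245691
  x_4 = -1.014367 - (-5.245691)×(-1.014367 - (-0.108395))/(-5.245691 - 5.301361)
       = -0.563772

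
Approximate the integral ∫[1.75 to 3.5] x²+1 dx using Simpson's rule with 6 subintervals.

f(x) = x²+1
a = 1.75, b = 3.5, n = 6
h = (b - a)/n = 0.291667

Simpson's rule: (h/3)[f(x₀) + 4f(x₁) + 2f(x₂) + ... + f(xₙ)]

x_0 = 1.7500, f(x_0) = 4.062500, coefficient = 1
x_1 = 2.0417, f(x_1) = 5.168403, coefficient = 4
x_2 = 2.3333, f(x_2) = 6.444444, coefficient = 2
x_3 = 2.6250, f(x_3) = 7.890625, coefficient = 4
x_4 = 2.9167, f(x_4) = 9.506944, coefficient = 2
x_5 = 3.2083, f(x_5) = 11.293403, coefficient = 4
x_6 = 3.5000, f(x_6) = 13.250000, coefficient = 1

I ≈ (0.291667/3) × 146.625000 = 14.255208
Exact value: 14.255208
Error: 0.000000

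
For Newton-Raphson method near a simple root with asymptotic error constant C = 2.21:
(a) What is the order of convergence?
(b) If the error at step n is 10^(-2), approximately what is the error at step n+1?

(a) Newton-Raphson has quadratic (order 2) convergence near simple roots.
    This means |e_{n+1}| ≈ C|e_n|².

(b) With |e_n| = 10^(-2) and C = 2.21:
    |e_{n+1}| ≈ 2.21 × (10^(-2))² = 2.21 × 10^(-4)

(a) 2 (quadratic); (b) |e_{n+1}| ≈ 2.210e-04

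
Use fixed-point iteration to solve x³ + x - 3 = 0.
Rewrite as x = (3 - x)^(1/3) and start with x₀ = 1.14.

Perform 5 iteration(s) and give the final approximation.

Equation: x³ + x - 3 = 0
Fixed-point form: x = (3 - x)^(1/3)
x₀ = 1.14

x_1 = g(1.140000) = 1.229809
x_2 = g(1.229809) = 1.209688
x_3 = g(1.209688) = 1.214254
x_4 = g(1.214254) = 1.213221
x_5 = g(1.213221) = 1.213455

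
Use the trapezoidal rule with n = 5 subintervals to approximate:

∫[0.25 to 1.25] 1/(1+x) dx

f(x) = 1/(1+x)
a = 0.25, b = 1.25, n = 5
h = (b - a)/n = 0.200000

Trapezoidal rule: (h/2)[f(x₀) + 2f(x₁) + 2f(x₂) + ... + f(xₙ)]

x_0 = 0.2500, f(x_0) = 0.800000, coefficient = 1
x_1 = 0.4500, f(x_1) = 0.689655, coefficient = 2
x_2 = 0.6500, f(x_2) = 0.606061, coefficient = 2
x_3 = 0.8500, f(x_3) = 0.540541, coefficient = 2
x_4 = 1.0500, f(x_4) = 0.487805, coefficient = 2
x_5 = 1.2500, f(x_5) = 0.444444, coefficient = 1

I ≈ (0.200000/2) × 5.892567 = 0.589257
Exact value: 0.587787
Error: 0.001470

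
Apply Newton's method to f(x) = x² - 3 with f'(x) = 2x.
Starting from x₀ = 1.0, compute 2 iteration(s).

f(x) = x² - 3
f'(x) = 2x
x₀ = 1.0

Newton-Raphson formula: x_{n+1} = x_n - f(x_n)/f'(x_n)

Iteration 1:
  f(1.000000) = -2.000000
  f'(1.000000) = 2.000000
  x_1 = 1.000000 - (-2.000000)/2.000000 = 2.000000
Iteration 2:
  f(2.000000) = 1.000000
  f'(2.000000) = 4.000000
  x_2 = 2.000000 - 1.000000/4.000000 = 1.750000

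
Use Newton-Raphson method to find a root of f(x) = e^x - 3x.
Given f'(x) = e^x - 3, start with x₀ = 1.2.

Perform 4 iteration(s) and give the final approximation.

f(x) = e^x - 3x
f'(x) = e^x - 3
x₀ = 1.2

Newton-Raphson formula: x_{n+1} = x_n - f(x_n)/f'(x_n)

Iteration 1:
  f(1.200000) = -0.279883
  f'(1.200000) = 0.320117
  x_1 = 1.200000 - (-0.279883)/0.320117 = 2.074315
Iteration 2:
  f(2.074315) = 1.736148
  f'(2.074315) = 4.959094
  x_2 = 2.074315 - 1.736148/4.959094 = 1.724221
Iteration 3:
  f(1.724221) = 0.435488
  f'(1.724221) = 2.608152
  x_3 = 1.724221 - 0.435488/2.608152 = 1.557249
Iteration 4:
  f(1.557249) = 0.074001
  f'(1.557249) = 1.745749
  x_4 = 1.557249 - 0.074001/1.745749 = 1.514860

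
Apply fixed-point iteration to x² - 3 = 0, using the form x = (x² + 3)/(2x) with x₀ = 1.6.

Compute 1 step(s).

Equation: x² - 3 = 0
Fixed-point form: x = (x² + 3)/(2x)
x₀ = 1.6

x_1 = g(1.600000) = 1.737500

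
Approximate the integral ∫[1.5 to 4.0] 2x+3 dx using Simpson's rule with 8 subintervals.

f(x) = 2x+3
a = 1.5, b = 4.0, n = 8
h = (b - a)/n = 0.312500

Simpson's rule: (h/3)[f(x₀) + 4f(x₁) + 2f(x₂) + ... + f(xₙ)]

x_0 = 1.5000, f(x_0) = 6.000000, coefficient = 1
x_1 = 1.8125, f(x_1) = 6.625000, coefficient = 4
x_2 = 2.1250, f(x_2) = 7.250000, coefficient = 2
x_3 = 2.4375, f(x_3) = 7.875000, coefficient = 4
x_4 = 2.7500, f(x_4) = 8.500000, coefficient = 2
x_5 = 3.0625, f(x_5) = 9.125000, coefficient = 4
x_6 = 3.3750, f(x_6) = 9.750000, coefficient = 2
x_7 = 3.6875, f(x_7) = 10.375000, coefficient = 4
x_8 = 4.0000, f(x_8) = 11.000000, coefficient = 1

I ≈ (0.312500/3) × 204.000000 = 21.250000
Exact value: 21.250000
Error: 0.000000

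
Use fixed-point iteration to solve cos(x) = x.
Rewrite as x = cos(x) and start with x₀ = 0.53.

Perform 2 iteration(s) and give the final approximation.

Equation: cos(x) = x
Fixed-point form: x = cos(x)
x₀ = 0.53

x_1 = g(0.530000) = 0.862807
x_2 = g(0.862807) = 0.650308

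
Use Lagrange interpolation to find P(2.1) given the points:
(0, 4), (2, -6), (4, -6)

Lagrange interpolation formula:
P(x) = Σ yᵢ × Lᵢ(x)
where Lᵢ(x) = Π_{j≠i} (x - xⱼ)/(xᵢ - xⱼ)

L_0(2.1) = (2.1 - 2)/(0 - 2) × (2.1 - 4)/(0 - 4) = -0.023750
L_1(2.1) = (2.1 - 0)/(2 - 0) × (2.1 - 4)/(2 - 4) = 0.997500
L_2(2.1) = (2.1 - 0)/(4 - 0) × (2.1 - 2)/(4 - 2) = 0.026250

P(2.1) = 4×L_0(2.1) + (-6)×L_1(2.1) + (-6)×L_2(2.1)
P(2.1) = -6.237500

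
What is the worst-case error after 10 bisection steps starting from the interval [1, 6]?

Bisection error bound: |error| ≤ (b-a)/2^n
|error| ≤ (6 - 1)/2^10 = 5/2^10
|error| ≤ 0.0048828125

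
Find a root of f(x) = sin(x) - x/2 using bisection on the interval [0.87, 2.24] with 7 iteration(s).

f(x) = sin(x) - x/2
Initial interval: [0.87, 2.24]

Iteration 1:
  c_1 = (0.870000 + 2.240000)/2 = 1.555000
  f(c_1) = f(1.555000) = 0.222375
  f(a) × f(c) ≥ 0, new interval: [1.555000, 2.240000]
Iteration 2:
  c_2 = (1.555000 + 2.240000)/2 = 1.897500
  f(c_2) = f(1.897500) = -0.001645
  f(a) × f(c) < 0, new interval: [1.555000, 1.897500]
Iteration 3:
  c_3 = (1.555000 + 1.897500)/2 = 1.726250
  f(c_3) = f(1.726250) = 0.124816
  f(a) × f(c) ≥ 0, new interval: [1.726250, 1.897500]
Iteration 4:
  c_4 = (1.726250 + 1.897500)/2 = 1.811875
  f(c_4) = f(1.811875) = 0.065144
  f(a) × f(c) ≥ 0, new interval: [1.811875, 1.897500]
Iteration 5:
  c_5 = (1.811875 + 1.897500)/2 = 1.854688
  f(c_5) = f(1.854688) = 0.032629
  f(a) × f(c) ≥ 0, new interval: [1.854688, 1.897500]
Iteration 6:
  c_6 = (1.854688 + 1.897500)/2 = 1.876094
  f(c_6) = f(1.876094) = 0.015711
  f(a) × f(c) ≥ 0, new interval: [1.876094, 1.897500]
Iteration 7:
  c_7 = (1.876094 + 1.897500)/2 = 1.886797
  f(c_7) = f(1.886797) = 0.007087
  f(a) × f(c) ≥ 0, new interval: [1.886797, 1.897500]

After 7 iteration(s), the approximation is c_7 = 1.886797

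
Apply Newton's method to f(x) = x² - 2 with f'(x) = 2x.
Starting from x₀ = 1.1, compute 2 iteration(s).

f(x) = x² - 2
f'(x) = 2x
x₀ = 1.1

Newton-Raphson formula: x_{n+1} = x_n - f(x_n)/f'(x_n)

Iteration 1:
  f(1.100000) = -0.790000
  f'(1.100000) = 2.200000
  x_1 = 1.100000 - (-0.790000)/2.200000 = 1.459091
Iteration 2:
  f(1.459091) = 0.128946
  f'(1.459091) = 2.918182
  x_2 = 1.459091 - 0.128946/2.918182 = 1.414904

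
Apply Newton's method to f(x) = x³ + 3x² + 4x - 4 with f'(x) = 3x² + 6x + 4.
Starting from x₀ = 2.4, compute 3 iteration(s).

f(x) = x³ + 3x² + 4x - 4
f'(x) = 3x² + 6x + 4
x₀ = 2.4

Newton-Raphson formula: x_{n+1} = x_n - f(x_n)/f'(x_n)

Iteration 1:
  f(2.400000) = 36.704000
  f'(2.400000) = 35.680000
  x_1 = 2.400000 - 36.704000/35.680000 = 1.371300
Iteration 2:
  f(1.371300) = 9.705279
  f'(1.371300) = 17.869197
  x_2 = 1.371300 - 9.705279/17.869197 = 0.828171
Iteration 3:
  f(0.828171) = 1.938306
  f'(0.828171) = 11.026633
  x_3 = 0.828171 - 1.938306/11.026633 = 0.652387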